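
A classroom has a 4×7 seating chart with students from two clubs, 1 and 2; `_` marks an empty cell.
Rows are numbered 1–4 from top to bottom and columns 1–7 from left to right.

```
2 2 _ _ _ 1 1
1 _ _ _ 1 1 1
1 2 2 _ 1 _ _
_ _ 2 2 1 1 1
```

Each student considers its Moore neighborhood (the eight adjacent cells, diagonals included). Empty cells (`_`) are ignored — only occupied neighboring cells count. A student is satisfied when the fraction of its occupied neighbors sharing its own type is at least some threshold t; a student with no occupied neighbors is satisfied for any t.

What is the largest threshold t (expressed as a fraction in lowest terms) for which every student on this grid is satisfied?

Row 1: (1,1)2 1/2 · (1,2)2 1/2 · (1,6)1 4/4 · (1,7)1 3/3
Row 2: (2,1)1 1/4 · (2,5)1 3/3 · (2,6)1 5/5 · (2,7)1 3/3
Row 3: (3,1)1 1/2 · (3,2)2 2/4 · (3,3)2 3/3 · (3,5)1 4/5
Row 4: (4,3)2 3/3 · (4,4)2 2/4 · (4,5)1 2/3 · (4,6)1 3/3 · (4,7)1 1/1
The smallest same-type fraction is 1/4 at (2,1), which reduces to 1/4. Any threshold above that leaves this student unsatisfied.

1/4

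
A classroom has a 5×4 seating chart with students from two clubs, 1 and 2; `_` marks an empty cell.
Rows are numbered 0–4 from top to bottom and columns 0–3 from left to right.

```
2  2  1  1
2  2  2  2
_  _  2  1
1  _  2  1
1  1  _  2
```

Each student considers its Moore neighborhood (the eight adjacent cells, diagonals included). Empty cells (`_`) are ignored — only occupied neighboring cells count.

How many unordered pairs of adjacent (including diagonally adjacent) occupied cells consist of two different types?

14

Scan each occupied cell's neighbors to the right and below (and the two forward diagonals) so each pair is counted once.
Row 0: 2(0,0)–2(0,1)= 2(0,0)–2(1,0)= 2(0,0)–2(1,1)= 2(0,1)–1(0,2)≠ 2(0,1)–2(1,1)= 2(0,1)–2(1,2)= 2(0,1)–2(1,0)= 1(0,2)–1(0,3)= 1(0,2)–2(1,2)≠ 1(0,2)–2(1,3)≠ 1(0,2)–2(1,1)≠ 1(0,3)–2(1,3)≠ 1(0,3)–2(1,2)≠  → 6/13 unlike.
Row 1: 2(1,0)–2(1,1)= 2(1,1)–2(1,2)= 2(1,1)–2(2,2)= 2(1,2)–2(1,3)= 2(1,2)–2(2,2)= 2(1,2)–1(2,3)≠ 2(1,3)–1(2,3)≠ 2(1,3)–2(2,2)=  → 2/8 unlike.
Row 2: 2(2,2)–1(2,3)≠ 2(2,2)–2(3,2)= 2(2,2)–1(3,3)≠ 1(2,3)–1(3,3)= 1(2,3)–2(3,2)≠  → 3/5 unlike.
Row 3: 1(3,0)–1(4,0)= 1(3,0)–1(4,1)= 2(3,2)–1(3,3)≠ 2(3,2)–2(4,3)= 2(3,2)–1(4,1)≠ 1(3,3)–2(4,3)≠  → 3/6 unlike.
Row 4: 1(4,0)–1(4,1)=  → 0/1 unlike.
Total adjacent occupied pairs: 33; unlike-type pairs: 14.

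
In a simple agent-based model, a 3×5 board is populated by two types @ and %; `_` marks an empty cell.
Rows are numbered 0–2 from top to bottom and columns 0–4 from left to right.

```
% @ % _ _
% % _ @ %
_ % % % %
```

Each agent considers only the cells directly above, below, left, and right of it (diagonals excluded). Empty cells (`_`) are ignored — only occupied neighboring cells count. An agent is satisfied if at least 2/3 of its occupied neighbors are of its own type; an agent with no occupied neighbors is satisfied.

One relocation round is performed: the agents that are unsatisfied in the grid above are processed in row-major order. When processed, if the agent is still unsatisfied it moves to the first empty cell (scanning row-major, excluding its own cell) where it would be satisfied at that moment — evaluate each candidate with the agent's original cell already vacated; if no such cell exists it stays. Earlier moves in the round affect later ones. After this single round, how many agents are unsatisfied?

Initially unsatisfied (in order): (0,0), (0,1), (0,2), (1,3), (1,4).
  (0,0) → (0,4).
  (0,1): no empty cell satisfies it; stays.
  (0,2) → (1,2).
  (1,3): no empty cell satisfies it; stays.
  (1,4): now satisfied by earlier moves; stays.
Resulting grid:
_ @ _ _ %
% % % @ %
_ % % % %
Unsatisfied now: (0,1), (1,3).

2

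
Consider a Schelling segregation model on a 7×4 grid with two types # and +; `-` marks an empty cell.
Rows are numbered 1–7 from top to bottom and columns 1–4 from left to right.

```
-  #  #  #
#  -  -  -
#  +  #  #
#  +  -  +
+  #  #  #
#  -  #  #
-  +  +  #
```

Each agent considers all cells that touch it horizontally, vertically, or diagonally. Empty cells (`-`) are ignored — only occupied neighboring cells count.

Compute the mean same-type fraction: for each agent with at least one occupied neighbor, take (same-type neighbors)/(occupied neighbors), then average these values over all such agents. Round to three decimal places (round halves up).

Row 1: (1,2)# 2/2 · (1,3)# 2/2 · (1,4)# 1/1
Row 2: (2,1)# 2/3
Row 3: (3,1)# 2/4 · (3,2)+ 1/5 · (3,3)# 1/4 · (3,4)# 1/2
Row 4: (4,1)# 2/5 · (4,2)+ 2/7 · (4,4)+ 0/4
Row 5: (5,1)+ 1/4 · (5,2)# 4/6 · (5,3)# 4/6 · (5,4)# 3/4
Row 6: (6,1)# 1/3 · (6,3)# 5/7 · (6,4)# 4/5
Row 7: (7,2)+ 1/3 · (7,3)+ 1/4 · (7,4)# 2/3
Sum over 21 agents: 2/2 + 2/2 + 1/1 + 2/3 + 2/4 + 1/5 + 1/4 + 1/2 + 2/5 + 2/7 + 0/4 + 1/4 + 4/6 + 4/6 + 3/4 + 1/3 + 5/7 + 4/5 + 1/3 + 1/4 + 2/3 = 337/30; mean = 337/30 ÷ 21 = 337/630 = 0.534920… → 0.535.

0.535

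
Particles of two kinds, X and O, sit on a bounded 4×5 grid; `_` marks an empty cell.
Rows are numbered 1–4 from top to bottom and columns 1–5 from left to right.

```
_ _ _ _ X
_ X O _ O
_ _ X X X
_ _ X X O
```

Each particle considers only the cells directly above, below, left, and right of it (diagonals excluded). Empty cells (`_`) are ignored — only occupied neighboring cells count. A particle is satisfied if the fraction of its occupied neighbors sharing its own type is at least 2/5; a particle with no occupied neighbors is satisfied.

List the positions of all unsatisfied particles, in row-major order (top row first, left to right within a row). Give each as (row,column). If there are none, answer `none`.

(1,5), (2,2), (2,3), (2,5), (3,5), (4,5)

Row 1: (1,5)X 0/1 ✗
Row 2: (2,2)X 0/1 ✗ · (2,3)O 0/2 ✗ · (2,5)O 0/2 ✗
Row 3: (3,3)X 2/3 ✓ · (3,4)X 3/3 ✓ · (3,5)X 1/3 ✗
Row 4: (4,3)X 2/2 ✓ · (4,4)X 2/3 ✓ · (4,5)O 0/2 ✗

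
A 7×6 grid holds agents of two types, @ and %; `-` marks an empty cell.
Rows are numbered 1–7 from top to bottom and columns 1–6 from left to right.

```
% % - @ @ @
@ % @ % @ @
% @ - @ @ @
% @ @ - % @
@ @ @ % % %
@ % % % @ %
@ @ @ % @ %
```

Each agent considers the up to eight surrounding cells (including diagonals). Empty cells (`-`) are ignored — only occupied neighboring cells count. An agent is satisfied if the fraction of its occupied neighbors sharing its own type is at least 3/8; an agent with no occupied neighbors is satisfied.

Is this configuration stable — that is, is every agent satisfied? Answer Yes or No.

Row 1: (1,1)% 2/3 ✓ · (1,2)% 2/4 ✓ · (1,4)@ 3/4 ✓ · (1,5)@ 4/5 ✓ · (1,6)@ 3/3 ✓
Row 2: (2,1)@ 1/5 ✗ · (2,2)% 3/6 ✓ · (2,3)@ 3/6 ✓ · (2,4)% 0/6 ✗ · (2,5)@ 7/8 ✓ · (2,6)@ 5/5 ✓
Row 3: (3,1)% 2/5 ✓ · (3,2)@ 4/7 ✓ · (3,4)@ 4/6 ✓ · (3,5)@ 5/7 ✓ · (3,6)@ 4/5 ✓
Row 4: (4,1)% 1/5 ✗ · (4,2)@ 5/7 ✓ · (4,3)@ 5/6 ✓ · (4,5)% 3/7 ✓ · (4,6)@ 2/5 ✓
Row 5: (5,1)@ 3/5 ✓ · (5,2)@ 5/8 ✓ · (5,3)@ 3/7 ✓ · (5,4)% 4/7 ✓ · (5,5)% 5/7 ✓ · (5,6)% 3/5 ✓
Row 6: (6,1)@ 4/5 ✓ · (6,2)% 1/8 ✗ · (6,3)% 4/8 ✓ · (6,4)% 4/8 ✓ · (6,5)@ 1/8 ✗ · (6,6)% 3/5 ✓
Row 7: (7,1)@ 2/3 ✓ · (7,2)@ 3/5 ✓ · (7,3)@ 1/5 ✗ · (7,4)% 2/5 ✓ · (7,5)@ 1/5 ✗ · (7,6)% 1/3 ✗
For instance (2,1) has only 1/5 same-type neighbors, below 3/8.

No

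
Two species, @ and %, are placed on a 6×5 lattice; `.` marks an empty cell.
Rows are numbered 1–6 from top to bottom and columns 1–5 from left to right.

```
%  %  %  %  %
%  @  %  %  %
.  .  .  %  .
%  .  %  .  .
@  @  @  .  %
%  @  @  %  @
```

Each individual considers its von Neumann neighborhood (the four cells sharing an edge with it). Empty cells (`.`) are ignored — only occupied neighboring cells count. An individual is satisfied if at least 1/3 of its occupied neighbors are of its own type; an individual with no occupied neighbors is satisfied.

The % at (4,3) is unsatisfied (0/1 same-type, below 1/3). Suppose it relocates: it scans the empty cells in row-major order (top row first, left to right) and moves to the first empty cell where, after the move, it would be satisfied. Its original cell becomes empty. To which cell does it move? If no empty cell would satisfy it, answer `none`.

(3,1)

Vacating (4,3). Empty cells in order:
  (3,1): 2/2 same-type → satisfied — stop here.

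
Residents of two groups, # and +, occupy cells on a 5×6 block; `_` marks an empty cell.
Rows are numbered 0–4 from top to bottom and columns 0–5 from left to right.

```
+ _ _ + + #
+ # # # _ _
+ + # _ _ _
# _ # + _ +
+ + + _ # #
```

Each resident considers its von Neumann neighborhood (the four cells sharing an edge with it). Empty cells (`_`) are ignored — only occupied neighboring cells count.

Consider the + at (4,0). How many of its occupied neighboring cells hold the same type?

1

Occupied neighbors of (4,0): (3,0)=#, (4,1)=+.
Same type (+): 1 of 2.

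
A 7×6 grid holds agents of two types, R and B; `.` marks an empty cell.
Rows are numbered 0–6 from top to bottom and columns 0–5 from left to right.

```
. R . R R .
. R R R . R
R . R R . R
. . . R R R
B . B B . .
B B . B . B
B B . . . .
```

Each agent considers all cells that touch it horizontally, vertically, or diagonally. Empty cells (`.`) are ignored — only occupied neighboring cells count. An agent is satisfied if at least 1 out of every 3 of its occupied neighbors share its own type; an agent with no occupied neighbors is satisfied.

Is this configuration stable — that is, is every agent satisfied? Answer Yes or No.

Row 0: (0,1)R 2/2 satisfied · (0,3)R 3/3 satisfied · (0,4)R 3/3 satisfied
Row 1: (1,1)R 4/4 satisfied · (1,2)R 6/6 satisfied · (1,3)R 5/5 satisfied · (1,5)R 2/2 satisfied
Row 2: (2,0)R 1/1 satisfied · (2,2)R 5/5 satisfied · (2,3)R 5/5 satisfied · (2,5)R 3/3 satisfied
Row 3: (3,3)R 3/5 satisfied · (3,4)R 4/5 satisfied · (3,5)R 2/2 satisfied
Row 4: (4,0)B 2/2 satisfied · (4,2)B 3/4 satisfied · (4,3)B 2/4 satisfied
Row 5: (5,0)B 4/4 satisfied · (5,1)B 5/5 satisfied · (5,3)B 2/2 satisfied · (5,5)B 0/0 satisfied
Row 6: (6,0)B 3/3 satisfied · (6,1)B 3/3 satisfied
All meet the threshold, so the configuration is stable.

Yes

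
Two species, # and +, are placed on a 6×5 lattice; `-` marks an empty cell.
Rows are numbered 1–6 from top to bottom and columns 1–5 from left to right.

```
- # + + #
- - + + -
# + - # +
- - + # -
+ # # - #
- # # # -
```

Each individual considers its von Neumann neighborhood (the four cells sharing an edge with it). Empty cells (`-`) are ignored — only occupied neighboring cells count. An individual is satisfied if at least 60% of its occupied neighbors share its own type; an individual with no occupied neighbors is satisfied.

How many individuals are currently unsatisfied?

9

(1,2)# 0/1 ✗
(1,3)+ 2/3 ✓
(1,4)+ 2/3 ✓
(1,5)# 0/1 ✗
(2,3)+ 2/2 ✓
(2,4)+ 2/3 ✓
(3,1)# 0/1 ✗
(3,2)+ 0/1 ✗
(3,4)# 1/3 ✗
(3,5)+ 0/1 ✗
(4,3)+ 0/2 ✗
(4,4)# 1/2 ✗
(5,1)+ 0/1 ✗
(5,2)# 2/3 ✓
(5,3)# 2/3 ✓
(5,5)# 0/0 ✓
(6,2)# 2/2 ✓
(6,3)# 3/3 ✓
(6,4)# 1/1 ✓
Unsatisfied: (1,2), (1,5), (3,1), (3,2), (3,4), (3,5), (4,3), (4,4), (5,1) — 9 in total.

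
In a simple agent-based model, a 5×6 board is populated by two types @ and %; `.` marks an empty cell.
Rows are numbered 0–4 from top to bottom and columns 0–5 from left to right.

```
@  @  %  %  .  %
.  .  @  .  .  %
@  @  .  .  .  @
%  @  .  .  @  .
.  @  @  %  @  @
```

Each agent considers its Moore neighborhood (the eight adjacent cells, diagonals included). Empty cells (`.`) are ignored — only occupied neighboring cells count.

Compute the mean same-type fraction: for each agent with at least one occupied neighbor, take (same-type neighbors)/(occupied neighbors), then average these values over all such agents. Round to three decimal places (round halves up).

Row 0: (0,0)@ 1/1 · (0,1)@ 2/3 · (0,2)% 1/3 · (0,3)% 1/2 · (0,5)% 1/1
Row 1: (1,2)@ 2/4 · (1,5)% 1/2
Row 2: (2,0)@ 2/3 · (2,1)@ 3/4 · (2,5)@ 1/2
Row 3: (3,0)% 0/4 · (3,1)@ 4/5 · (3,4)@ 3/4
Row 4: (4,1)@ 2/3 · (4,2)@ 2/3 · (4,3)% 0/3 · (4,4)@ 2/3 · (4,5)@ 2/2
Sum over 18 agents: 1/1 + 2/3 + 1/3 + 1/2 + 1/1 + 2/4 + 1/2 + 2/3 + 3/4 + 1/2 + 0/4 + 4/5 + 3/4 + 2/3 + 2/3 + 0/3 + 2/3 + 2/2 = 329/30; mean = 329/30 ÷ 18 = 329/540 = 0.609259… → 0.609.

0.609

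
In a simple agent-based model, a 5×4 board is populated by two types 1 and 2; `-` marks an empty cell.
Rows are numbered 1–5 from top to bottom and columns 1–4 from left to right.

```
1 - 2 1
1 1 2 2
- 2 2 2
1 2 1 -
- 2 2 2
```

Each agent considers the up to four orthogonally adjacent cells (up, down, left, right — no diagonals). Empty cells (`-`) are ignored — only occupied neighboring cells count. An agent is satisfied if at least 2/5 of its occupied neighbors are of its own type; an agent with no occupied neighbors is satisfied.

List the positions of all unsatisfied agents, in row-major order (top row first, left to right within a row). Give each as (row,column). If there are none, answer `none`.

Row 1: (1,1)1 1/1 satisfied · (1,3)2 1/2 satisfied · (1,4)1 0/2 not
Row 2: (2,1)1 2/2 satisfied · (2,2)1 1/3 not · (2,3)2 3/4 satisfied · (2,4)2 2/3 satisfied
Row 3: (3,2)2 2/3 satisfied · (3,3)2 3/4 satisfied · (3,4)2 2/2 satisfied
Row 4: (4,1)1 0/1 not · (4,2)2 2/4 satisfied · (4,3)1 0/3 not
Row 5: (5,2)2 2/2 satisfied · (5,3)2 2/3 satisfied · (5,4)2 1/1 satisfied

(1,4), (2,2), (4,1), (4,3)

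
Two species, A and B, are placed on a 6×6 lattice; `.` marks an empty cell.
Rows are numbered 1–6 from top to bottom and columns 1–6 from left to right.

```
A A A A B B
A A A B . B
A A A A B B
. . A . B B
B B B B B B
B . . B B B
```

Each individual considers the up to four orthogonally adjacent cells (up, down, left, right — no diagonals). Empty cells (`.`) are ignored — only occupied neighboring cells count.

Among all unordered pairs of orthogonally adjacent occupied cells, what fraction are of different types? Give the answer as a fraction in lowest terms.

Scan each occupied cell's neighbors to the right and below so each pair is counted once.
From row 1: 2 unlike of 10 pairs (running 2/10).
From row 2: 2 unlike of 8 pairs (running 4/18).
From row 3: 1 unlike of 8 pairs (running 5/26).
From row 4: 1 unlike of 4 pairs (running 6/30).
From row 5: 0 unlike of 9 pairs (running 6/39).
From row 6: 0 unlike of 2 pairs (running 6/41).
Total adjacent occupied pairs: 41; unlike-type pairs: 6.
6/41 is already in lowest terms.

6/41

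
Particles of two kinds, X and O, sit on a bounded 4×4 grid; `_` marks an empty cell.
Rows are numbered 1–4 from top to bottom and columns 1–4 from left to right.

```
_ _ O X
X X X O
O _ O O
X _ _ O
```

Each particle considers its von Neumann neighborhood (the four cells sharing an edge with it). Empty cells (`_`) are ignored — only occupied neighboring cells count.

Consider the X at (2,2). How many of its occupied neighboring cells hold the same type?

Occupied neighbors of (2,2): (2,1)=X, (2,3)=X.
Same type (X): 2 of 2.

2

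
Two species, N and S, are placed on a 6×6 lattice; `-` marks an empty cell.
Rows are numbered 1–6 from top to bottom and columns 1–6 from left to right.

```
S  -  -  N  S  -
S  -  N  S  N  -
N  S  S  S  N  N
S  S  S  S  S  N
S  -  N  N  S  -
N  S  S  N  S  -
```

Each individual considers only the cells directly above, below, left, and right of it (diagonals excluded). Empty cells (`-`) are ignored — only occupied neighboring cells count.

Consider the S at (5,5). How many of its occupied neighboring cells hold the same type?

Occupied neighbors of (5,5): (4,5)=S, (6,5)=S, (5,4)=N.
Same type (S): 2 of 3.

2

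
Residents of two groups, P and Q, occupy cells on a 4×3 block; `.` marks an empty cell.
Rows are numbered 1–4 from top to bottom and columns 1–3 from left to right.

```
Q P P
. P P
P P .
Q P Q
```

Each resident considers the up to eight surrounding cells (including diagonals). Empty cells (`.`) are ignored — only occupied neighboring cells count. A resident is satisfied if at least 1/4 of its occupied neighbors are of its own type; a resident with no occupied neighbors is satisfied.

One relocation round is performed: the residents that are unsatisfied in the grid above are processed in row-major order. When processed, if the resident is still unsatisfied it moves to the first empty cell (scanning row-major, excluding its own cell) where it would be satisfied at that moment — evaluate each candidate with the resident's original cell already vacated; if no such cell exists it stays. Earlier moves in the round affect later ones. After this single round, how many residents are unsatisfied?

Initially unsatisfied (in order): (1,1), (4,1), (4,3).
  (1,1): no empty cell satisfies it; stays.
  (4,1): no empty cell satisfies it; stays.
  (4,3): no empty cell satisfies it; stays.
Resulting grid:
Q P P
. P P
P P .
Q P Q
Unsatisfied now: (1,1), (4,1), (4,3).

3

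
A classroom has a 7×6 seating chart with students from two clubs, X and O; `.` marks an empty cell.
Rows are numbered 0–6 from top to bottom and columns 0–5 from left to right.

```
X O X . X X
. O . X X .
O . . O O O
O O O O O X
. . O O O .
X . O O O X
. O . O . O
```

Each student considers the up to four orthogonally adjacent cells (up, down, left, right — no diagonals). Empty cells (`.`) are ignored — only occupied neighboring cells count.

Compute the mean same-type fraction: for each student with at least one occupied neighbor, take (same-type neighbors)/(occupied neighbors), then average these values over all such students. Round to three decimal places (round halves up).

0.698

Row 0: (0,0)X 0/1 · (0,1)O 1/3 · (0,2)X 0/1 · (0,4)X 2/2 · (0,5)X 1/1
Row 1: (1,1)O 1/1 · (1,3)X 1/2 · (1,4)X 2/3
Row 2: (2,0)O 1/1 · (2,3)O 2/3 · (2,4)O 3/4 · (2,5)O 1/2
Row 3: (3,0)O 2/2 · (3,1)O 2/2 · (3,2)O 3/3 · (3,3)O 4/4 · (3,4)O 3/4 · (3,5)X 0/2
Row 4: (4,2)O 3/3 · (4,3)O 4/4 · (4,4)O 3/3
Row 5: (5,0)X — no occupied neighbors · (5,2)O 2/2 · (5,3)O 4/4 · (5,4)O 2/3 · (5,5)X 0/2
Row 6: (6,1)O — no occupied neighbors · (6,3)O 1/1 · (6,5)O 0/1
Sum over 27 students: 0/1 + 1/3 + 0/1 + 2/2 + 1/1 + 1/1 + 1/2 + 2/3 + 1/1 + 2/3 + 3/4 + 1/2 + 2/2 + 2/2 + 3/3 + 4/4 + 3/4 + 0/2 + 3/3 + 4/4 + 3/3 + 2/2 + 4/4 + 2/3 + 0/2 + 1/1 + 0/1 = 113/6; mean = 113/6 ÷ 27 = 113/162 = 0.697530… → 0.698.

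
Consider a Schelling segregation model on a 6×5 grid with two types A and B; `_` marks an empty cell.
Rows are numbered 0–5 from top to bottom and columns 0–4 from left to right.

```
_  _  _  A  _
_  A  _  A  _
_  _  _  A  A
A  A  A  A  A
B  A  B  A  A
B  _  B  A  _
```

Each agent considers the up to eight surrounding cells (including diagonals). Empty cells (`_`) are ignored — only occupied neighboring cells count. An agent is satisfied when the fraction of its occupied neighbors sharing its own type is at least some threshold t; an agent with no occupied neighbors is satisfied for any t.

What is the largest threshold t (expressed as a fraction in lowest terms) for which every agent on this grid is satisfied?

(0,3)A 1/1
(1,1)A — no occupied neighbors
(1,3)A 3/3
(2,3)A 5/5
(2,4)A 4/4
(3,0)A 2/3
(3,1)A 3/5
(3,2)A 5/6
(3,3)A 6/7
(3,4)A 5/5
(4,0)B 1/4
(4,1)A 3/7
(4,2)B 1/7
(4,3)A 5/7
(4,4)A 4/4
(5,0)B 1/2
(5,2)B 1/4
(5,3)A 2/4
The smallest same-type fraction is 1/7 at (4,2), which reduces to 1/7. Any threshold above that leaves this agent unsatisfied.

1/7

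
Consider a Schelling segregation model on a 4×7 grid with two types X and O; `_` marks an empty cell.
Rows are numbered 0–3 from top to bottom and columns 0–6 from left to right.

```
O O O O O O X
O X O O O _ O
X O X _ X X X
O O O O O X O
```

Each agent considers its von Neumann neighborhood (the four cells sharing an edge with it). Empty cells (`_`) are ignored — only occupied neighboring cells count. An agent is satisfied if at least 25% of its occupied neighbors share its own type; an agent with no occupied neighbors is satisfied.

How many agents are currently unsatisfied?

(0,0)O 2/2 ok
(0,1)O 2/3 ok
(0,2)O 3/3 ok
(0,3)O 3/3 ok
(0,4)O 3/3 ok
(0,5)O 1/2 ok
(0,6)X 0/2 unhappy
(1,0)O 1/3 ok
(1,1)X 0/4 unhappy
(1,2)O 2/4 ok
(1,3)O 3/3 ok
(1,4)O 2/3 ok
(1,6)O 0/2 unhappy
(2,0)X 0/3 unhappy
(2,1)O 1/4 ok
(2,2)X 0/3 unhappy
(2,4)X 1/3 ok
(2,5)X 3/3 ok
(2,6)X 1/3 ok
(3,0)O 1/2 ok
(3,1)O 3/3 ok
(3,2)O 2/3 ok
(3,3)O 2/2 ok
(3,4)O 1/3 ok
(3,5)X 1/3 ok
(3,6)O 0/2 unhappy
Unsatisfied: (0,6), (1,1), (1,6), (2,0), (2,2), (3,6) — 6 in total.

6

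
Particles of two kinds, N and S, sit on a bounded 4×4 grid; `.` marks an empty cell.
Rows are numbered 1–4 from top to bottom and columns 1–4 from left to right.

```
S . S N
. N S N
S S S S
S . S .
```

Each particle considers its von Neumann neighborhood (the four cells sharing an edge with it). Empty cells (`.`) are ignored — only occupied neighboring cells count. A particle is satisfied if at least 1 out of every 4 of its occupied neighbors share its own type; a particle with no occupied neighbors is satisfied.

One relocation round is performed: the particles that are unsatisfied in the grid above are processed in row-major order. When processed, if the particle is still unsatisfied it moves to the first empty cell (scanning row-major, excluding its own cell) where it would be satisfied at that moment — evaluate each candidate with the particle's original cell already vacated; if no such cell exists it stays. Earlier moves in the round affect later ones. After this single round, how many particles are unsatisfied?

Initially unsatisfied (in order): (2,2).
  (2,2): no empty cell satisfies it; stays.
Resulting grid:
S . S N
. N S N
S S S S
S . S .
Unsatisfied now: (2,2).

1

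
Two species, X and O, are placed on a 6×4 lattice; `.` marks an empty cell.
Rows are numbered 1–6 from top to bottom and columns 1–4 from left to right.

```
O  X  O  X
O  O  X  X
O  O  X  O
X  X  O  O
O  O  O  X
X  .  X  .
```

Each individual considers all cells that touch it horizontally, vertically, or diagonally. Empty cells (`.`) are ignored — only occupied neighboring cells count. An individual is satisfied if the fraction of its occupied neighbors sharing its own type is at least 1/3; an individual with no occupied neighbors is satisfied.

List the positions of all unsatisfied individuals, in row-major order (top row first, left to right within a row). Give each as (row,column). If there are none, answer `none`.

(1,2), (1,3), (4,1), (4,2), (5,1), (5,4), (6,1)

(1,1)O 2/3 satisfied
(1,2)X 1/5 not
(1,3)O 1/5 not
(1,4)X 2/3 satisfied
(2,1)O 4/5 satisfied
(2,2)O 5/8 satisfied
(2,3)X 4/8 satisfied
(2,4)X 3/5 satisfied
(3,1)O 3/5 satisfied
(3,2)O 4/8 satisfied
(3,3)X 3/8 satisfied
(3,4)O 2/5 satisfied
(4,1)X 1/5 not
(4,2)X 2/8 not
(4,3)O 5/8 satisfied
(4,4)O 3/5 satisfied
(5,1)O 1/4 not
(5,2)O 3/7 satisfied
(5,3)O 3/6 satisfied
(5,4)X 1/4 not
(6,1)X 0/2 not
(6,3)X 1/3 satisfied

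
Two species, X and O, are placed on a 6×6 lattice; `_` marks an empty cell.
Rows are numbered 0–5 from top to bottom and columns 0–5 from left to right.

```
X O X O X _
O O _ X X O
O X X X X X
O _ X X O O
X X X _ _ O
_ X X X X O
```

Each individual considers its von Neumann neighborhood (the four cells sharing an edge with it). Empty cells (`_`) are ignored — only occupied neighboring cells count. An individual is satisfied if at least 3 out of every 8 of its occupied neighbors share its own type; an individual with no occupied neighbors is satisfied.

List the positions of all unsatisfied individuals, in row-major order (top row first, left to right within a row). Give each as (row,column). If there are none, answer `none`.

(0,0)X 0/2 not
(0,1)O 1/3 not
(0,2)X 0/2 not
(0,3)O 0/3 not
(0,4)X 1/2 satisfied
(1,0)O 2/3 satisfied
(1,1)O 2/3 satisfied
(1,3)X 2/3 satisfied
(1,4)X 3/4 satisfied
(1,5)O 0/2 not
(2,0)O 2/3 satisfied
(2,1)X 1/3 not
(2,2)X 3/3 satisfied
(2,3)X 4/4 satisfied
(2,4)X 3/4 satisfied
(2,5)X 1/3 not
(3,0)O 1/2 satisfied
(3,2)X 3/3 satisfied
(3,3)X 2/3 satisfied
(3,4)O 1/3 not
(3,5)O 2/3 satisfied
(4,0)X 1/2 satisfied
(4,1)X 3/3 satisfied
(4,2)X 3/3 satisfied
(4,5)O 2/2 satisfied
(5,1)X 2/2 satisfied
(5,2)X 3/3 satisfied
(5,3)X 2/2 satisfied
(5,4)X 1/2 satisfied
(5,5)O 1/2 satisfied

(0,0), (0,1), (0,2), (0,3), (1,5), (2,1), (2,5), (3,4)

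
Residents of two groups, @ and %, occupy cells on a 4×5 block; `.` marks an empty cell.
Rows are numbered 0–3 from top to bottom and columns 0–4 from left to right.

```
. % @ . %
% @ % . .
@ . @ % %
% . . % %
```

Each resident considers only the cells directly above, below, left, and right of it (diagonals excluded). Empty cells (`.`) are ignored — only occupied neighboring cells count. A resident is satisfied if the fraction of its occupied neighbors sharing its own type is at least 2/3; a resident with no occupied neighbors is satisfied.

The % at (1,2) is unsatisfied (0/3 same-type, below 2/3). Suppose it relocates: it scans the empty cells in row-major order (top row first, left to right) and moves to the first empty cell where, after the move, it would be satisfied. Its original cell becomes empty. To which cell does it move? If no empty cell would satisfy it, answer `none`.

(0,0)

Vacating (1,2). Empty cells in order:
  (0,0): 2/2 same-type → satisfied — stop here.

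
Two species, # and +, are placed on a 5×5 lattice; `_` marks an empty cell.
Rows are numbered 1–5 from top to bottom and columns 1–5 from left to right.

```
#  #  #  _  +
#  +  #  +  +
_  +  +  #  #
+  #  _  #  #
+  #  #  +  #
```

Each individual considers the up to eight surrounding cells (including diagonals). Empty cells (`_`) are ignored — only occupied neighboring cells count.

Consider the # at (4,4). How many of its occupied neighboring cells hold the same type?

Occupied neighbors of (4,4): (3,3)=+, (3,4)=#, (3,5)=#, (4,5)=#, (5,3)=#, (5,4)=+, (5,5)=#.
Same type (#): 5 of 7.

5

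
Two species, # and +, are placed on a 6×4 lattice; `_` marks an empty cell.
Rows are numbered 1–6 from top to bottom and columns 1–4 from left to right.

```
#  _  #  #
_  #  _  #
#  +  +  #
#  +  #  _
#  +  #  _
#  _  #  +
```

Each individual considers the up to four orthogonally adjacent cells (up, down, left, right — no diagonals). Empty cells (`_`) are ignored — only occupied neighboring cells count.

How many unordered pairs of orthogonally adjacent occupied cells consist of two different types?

Scan each occupied cell's neighbors to the right and below so each pair is counted once.
Row 1: #(1,3)–#(1,4)= #(1,4)–#(2,4)=  → 0/2 unlike.
Row 2: #(2,2)–+(3,2)≠ #(2,4)–#(3,4)=  → 1/2 unlike.
Row 3: #(3,1)–+(3,2)≠ #(3,1)–#(4,1)= +(3,2)–+(3,3)= +(3,2)–+(4,2)= +(3,3)–#(3,4)≠ +(3,3)–#(4,3)≠  → 3/6 unlike.
Row 4: #(4,1)–+(4,2)≠ #(4,1)–#(5,1)= +(4,2)–#(4,3)≠ +(4,2)–+(5,2)= #(4,3)–#(5,3)=  → 2/5 unlike.
Row 5: #(5,1)–+(5,2)≠ #(5,1)–#(6,1)= +(5,2)–#(5,3)≠ #(5,3)–#(6,3)=  → 2/4 unlike.
Row 6: #(6,3)–+(6,4)≠  → 1/1 unlike.
Total adjacent occupied pairs: 20; unlike-type pairs: 9.

9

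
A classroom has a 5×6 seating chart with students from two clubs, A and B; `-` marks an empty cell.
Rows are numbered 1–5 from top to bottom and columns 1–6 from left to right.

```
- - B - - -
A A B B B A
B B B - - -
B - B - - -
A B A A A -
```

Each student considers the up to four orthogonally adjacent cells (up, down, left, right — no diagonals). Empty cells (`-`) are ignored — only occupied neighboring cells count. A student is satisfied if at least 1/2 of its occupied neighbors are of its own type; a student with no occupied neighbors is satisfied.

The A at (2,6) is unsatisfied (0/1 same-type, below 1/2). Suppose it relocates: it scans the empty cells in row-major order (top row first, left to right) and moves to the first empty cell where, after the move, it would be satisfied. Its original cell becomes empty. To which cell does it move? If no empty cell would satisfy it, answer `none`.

Vacating (2,6). Empty cells in order:
  (1,1): 1/1 same-type → satisfied — stop here.

(1,1)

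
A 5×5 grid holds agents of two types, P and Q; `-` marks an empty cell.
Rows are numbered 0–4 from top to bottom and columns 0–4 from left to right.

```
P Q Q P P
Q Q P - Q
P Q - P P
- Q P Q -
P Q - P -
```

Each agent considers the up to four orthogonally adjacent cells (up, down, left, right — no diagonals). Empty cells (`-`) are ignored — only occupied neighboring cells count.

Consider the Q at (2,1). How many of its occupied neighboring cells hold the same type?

Occupied neighbors of (2,1): (1,1)=Q, (3,1)=Q, (2,0)=P.
Same type (Q): 2 of 3.

2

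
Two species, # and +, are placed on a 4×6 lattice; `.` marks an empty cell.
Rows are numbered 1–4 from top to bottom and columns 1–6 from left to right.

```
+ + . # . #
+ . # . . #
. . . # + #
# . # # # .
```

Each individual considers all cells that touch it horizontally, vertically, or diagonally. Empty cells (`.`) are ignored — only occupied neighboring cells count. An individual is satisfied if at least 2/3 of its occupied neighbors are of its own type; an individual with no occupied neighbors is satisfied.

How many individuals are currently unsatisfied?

1

Row 1: (1,1)+ 2/2 ok · (1,2)+ 2/3 ok · (1,4)# 1/1 ok · (1,6)# 1/1 ok
Row 2: (2,1)+ 2/2 ok · (2,3)# 2/3 ok · (2,6)# 2/3 ok
Row 3: (3,4)# 4/5 ok · (3,5)+ 0/5 unhappy · (3,6)# 2/3 ok
Row 4: (4,1)# 0/0 ok · (4,3)# 2/2 ok · (4,4)# 3/4 ok · (4,5)# 3/4 ok
Unsatisfied: (3,5) — 1 in total.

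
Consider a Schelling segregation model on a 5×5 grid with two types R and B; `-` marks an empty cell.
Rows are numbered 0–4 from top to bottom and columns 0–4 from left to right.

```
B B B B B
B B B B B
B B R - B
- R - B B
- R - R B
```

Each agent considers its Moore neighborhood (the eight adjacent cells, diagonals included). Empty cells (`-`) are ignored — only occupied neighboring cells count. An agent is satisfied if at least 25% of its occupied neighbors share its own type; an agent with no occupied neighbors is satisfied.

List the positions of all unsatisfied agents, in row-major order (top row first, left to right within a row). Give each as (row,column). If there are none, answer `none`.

(2,2), (4,3)

(0,0)B 3/3 satisfied
(0,1)B 5/5 satisfied
(0,2)B 5/5 satisfied
(0,3)B 5/5 satisfied
(0,4)B 3/3 satisfied
(1,0)B 5/5 satisfied
(1,1)B 7/8 satisfied
(1,2)B 6/7 satisfied
(1,3)B 6/7 satisfied
(1,4)B 4/4 satisfied
(2,0)B 3/4 satisfied
(2,1)B 4/6 satisfied
(2,2)R 1/6 not
(2,4)B 4/4 satisfied
(3,1)R 2/4 satisfied
(3,3)B 3/5 satisfied
(3,4)B 3/4 satisfied
(4,1)R 1/1 satisfied
(4,3)R 0/3 not
(4,4)B 2/3 satisfied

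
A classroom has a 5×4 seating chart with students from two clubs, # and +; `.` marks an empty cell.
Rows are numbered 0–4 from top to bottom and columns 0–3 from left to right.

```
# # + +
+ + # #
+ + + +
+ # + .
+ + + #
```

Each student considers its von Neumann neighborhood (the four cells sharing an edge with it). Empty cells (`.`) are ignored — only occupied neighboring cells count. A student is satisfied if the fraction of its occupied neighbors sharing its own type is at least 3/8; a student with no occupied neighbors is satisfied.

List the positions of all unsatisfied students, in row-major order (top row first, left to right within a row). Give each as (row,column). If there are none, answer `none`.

Row 0: (0,0)# 1/2 satisfied · (0,1)# 1/3 not · (0,2)+ 1/3 not · (0,3)+ 1/2 satisfied
Row 1: (1,0)+ 2/3 satisfied · (1,1)+ 2/4 satisfied · (1,2)# 1/4 not · (1,3)# 1/3 not
Row 2: (2,0)+ 3/3 satisfied · (2,1)+ 3/4 satisfied · (2,2)+ 3/4 satisfied · (2,3)+ 1/2 satisfied
Row 3: (3,0)+ 2/3 satisfied · (3,1)# 0/4 not · (3,2)+ 2/3 satisfied
Row 4: (4,0)+ 2/2 satisfied · (4,1)+ 2/3 satisfied · (4,2)+ 2/3 satisfied · (4,3)# 0/1 not

(0,1), (0,2), (1,2), (1,3), (3,1), (4,3)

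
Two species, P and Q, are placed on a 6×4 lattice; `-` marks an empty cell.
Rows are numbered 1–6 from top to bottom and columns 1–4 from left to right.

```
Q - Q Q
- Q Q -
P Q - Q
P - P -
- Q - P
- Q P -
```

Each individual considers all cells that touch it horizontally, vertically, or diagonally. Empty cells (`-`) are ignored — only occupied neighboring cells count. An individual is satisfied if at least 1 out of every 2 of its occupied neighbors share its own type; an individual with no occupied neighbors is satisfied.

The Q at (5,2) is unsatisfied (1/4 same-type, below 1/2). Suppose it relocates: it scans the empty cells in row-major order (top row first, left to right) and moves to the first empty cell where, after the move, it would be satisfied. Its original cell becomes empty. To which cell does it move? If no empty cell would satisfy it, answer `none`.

Vacating (5,2). Empty cells in order:
  (1,2): 4/4 same-type → satisfied — stop here.

(1,2)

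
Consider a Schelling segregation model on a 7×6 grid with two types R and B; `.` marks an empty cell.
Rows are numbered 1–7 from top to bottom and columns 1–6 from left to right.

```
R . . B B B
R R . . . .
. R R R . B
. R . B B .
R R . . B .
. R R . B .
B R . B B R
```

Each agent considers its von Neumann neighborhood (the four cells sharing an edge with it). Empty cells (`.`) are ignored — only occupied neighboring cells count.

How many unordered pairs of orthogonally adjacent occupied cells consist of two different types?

3

Scan each occupied cell's neighbors to the right and below so each pair is counted once.
From row 1: 0 unlike of 3 pairs (running 0/3).
From row 2: 0 unlike of 2 pairs (running 0/5).
From row 3: 1 unlike of 4 pairs (running 1/9).
From row 4: 0 unlike of 3 pairs (running 1/12).
From row 5: 0 unlike of 3 pairs (running 1/15).
From row 6: 0 unlike of 3 pairs (running 1/18).
From row 7: 2 unlike of 3 pairs (running 3/21).
Total adjacent occupied pairs: 21; unlike-type pairs: 3.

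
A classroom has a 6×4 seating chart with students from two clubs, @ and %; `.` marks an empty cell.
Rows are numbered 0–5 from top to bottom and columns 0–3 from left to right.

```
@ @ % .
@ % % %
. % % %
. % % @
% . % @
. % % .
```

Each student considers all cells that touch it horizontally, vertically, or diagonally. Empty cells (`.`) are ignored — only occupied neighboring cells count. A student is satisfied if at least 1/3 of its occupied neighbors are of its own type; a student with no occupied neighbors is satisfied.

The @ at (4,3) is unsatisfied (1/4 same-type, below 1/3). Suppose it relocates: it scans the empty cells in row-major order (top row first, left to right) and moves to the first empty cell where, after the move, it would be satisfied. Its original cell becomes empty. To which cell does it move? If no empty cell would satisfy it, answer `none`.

none

Vacating (4,3). Empty cells in order:
  (0,3): 0/3 same-type → still unsatisfied.
  (2,0): 1/4 same-type → still unsatisfied.
  (3,0): 0/3 same-type → still unsatisfied.
  (4,1): 0/6 same-type → still unsatisfied.
  (5,0): 0/2 same-type → still unsatisfied.
  (5,3): 0/2 same-type → still unsatisfied.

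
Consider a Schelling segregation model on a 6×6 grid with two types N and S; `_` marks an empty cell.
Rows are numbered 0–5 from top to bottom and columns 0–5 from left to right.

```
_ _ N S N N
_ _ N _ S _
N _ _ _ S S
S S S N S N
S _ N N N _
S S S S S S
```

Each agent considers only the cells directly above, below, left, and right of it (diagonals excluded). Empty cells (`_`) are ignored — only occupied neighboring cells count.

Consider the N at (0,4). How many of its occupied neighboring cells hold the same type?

1

Occupied neighbors of (0,4): (1,4)=S, (0,3)=S, (0,5)=N.
Same type (N): 1 of 3.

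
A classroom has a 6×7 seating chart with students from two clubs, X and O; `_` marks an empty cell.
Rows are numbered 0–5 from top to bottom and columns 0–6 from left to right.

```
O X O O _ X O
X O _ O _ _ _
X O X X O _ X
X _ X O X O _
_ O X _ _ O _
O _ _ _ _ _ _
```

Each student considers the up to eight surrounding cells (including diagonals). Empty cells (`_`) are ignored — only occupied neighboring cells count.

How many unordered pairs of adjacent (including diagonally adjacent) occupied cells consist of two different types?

Scan each occupied cell's neighbors to the right and below (and the two forward diagonals) so each pair is counted once.
From row 0: 5 unlike of 11 pairs (running 5/11).
From row 1: 6 unlike of 9 pairs (running 11/20).
From row 2: 9 unlike of 16 pairs (running 20/36).
From row 3: 7 unlike of 9 pairs (running 27/45).
From row 4: 1 unlike of 2 pairs (running 28/47).
Total adjacent occupied pairs: 47; unlike-type pairs: 28.

28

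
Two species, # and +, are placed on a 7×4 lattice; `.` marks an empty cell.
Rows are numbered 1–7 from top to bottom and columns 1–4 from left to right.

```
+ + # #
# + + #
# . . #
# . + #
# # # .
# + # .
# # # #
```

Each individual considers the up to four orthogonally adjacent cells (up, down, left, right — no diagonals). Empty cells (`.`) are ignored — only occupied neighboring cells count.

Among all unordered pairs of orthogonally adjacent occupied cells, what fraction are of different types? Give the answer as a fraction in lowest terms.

Scan each occupied cell's neighbors to the right and below so each pair is counted once.
From row 1: 3 unlike of 7 pairs (running 3/7).
From row 2: 2 unlike of 5 pairs (running 5/12).
From row 3: 0 unlike of 2 pairs (running 5/14).
From row 4: 2 unlike of 3 pairs (running 7/17).
From row 5: 1 unlike of 5 pairs (running 8/22).
From row 6: 3 unlike of 5 pairs (running 11/27).
From row 7: 0 unlike of 3 pairs (running 11/30).
Total adjacent occupied pairs: 30; unlike-type pairs: 11.
11/30 is already in lowest terms.

11/30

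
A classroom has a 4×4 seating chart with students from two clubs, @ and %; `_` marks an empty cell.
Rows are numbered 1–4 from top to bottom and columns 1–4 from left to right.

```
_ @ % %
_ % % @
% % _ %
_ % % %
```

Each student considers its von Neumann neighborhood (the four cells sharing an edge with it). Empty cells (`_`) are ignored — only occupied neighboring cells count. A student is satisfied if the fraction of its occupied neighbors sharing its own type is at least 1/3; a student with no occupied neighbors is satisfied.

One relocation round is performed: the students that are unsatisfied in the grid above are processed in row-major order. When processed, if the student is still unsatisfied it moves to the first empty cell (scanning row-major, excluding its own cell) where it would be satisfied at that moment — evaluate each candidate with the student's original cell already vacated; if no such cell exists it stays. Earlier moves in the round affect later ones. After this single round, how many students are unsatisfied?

Initially unsatisfied (in order): (1,2), (2,4).
  (1,2) → (1,1).
  (2,4) → (1,2).
Resulting grid:
@ @ % %
_ % % _
% % _ %
_ % % %
All satisfied now.

0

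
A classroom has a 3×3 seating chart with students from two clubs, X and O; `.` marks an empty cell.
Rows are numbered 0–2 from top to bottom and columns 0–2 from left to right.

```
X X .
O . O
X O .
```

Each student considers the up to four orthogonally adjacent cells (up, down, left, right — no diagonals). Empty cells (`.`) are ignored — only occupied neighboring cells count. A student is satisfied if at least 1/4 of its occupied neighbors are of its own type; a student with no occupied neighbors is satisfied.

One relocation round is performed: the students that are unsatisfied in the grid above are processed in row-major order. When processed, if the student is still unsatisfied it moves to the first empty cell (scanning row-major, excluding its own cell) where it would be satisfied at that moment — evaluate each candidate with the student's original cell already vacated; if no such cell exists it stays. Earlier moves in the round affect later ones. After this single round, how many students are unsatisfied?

Initially unsatisfied (in order): (1,0), (2,0), (2,1).
  (1,0) → (0,2).
  (2,0) → (1,0).
  (2,1): now satisfied by earlier moves; stays.
Resulting grid:
X X O
X . O
. O .
All satisfied now.

0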